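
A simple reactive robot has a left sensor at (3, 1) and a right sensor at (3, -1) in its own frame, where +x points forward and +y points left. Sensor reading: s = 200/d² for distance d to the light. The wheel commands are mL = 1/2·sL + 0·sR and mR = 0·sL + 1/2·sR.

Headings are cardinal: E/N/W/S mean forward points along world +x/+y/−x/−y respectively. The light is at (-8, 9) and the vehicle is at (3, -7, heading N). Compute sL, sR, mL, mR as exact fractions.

left sensor world pos  = (2, -4); dL² = 269
right sensor world pos = (4, -4); dR² = 313
sL = 200/269 = 200/269
sR = 200/313 = 200/313
mL = 1/2·sL + 0·sR = 100/269
mR = 0·sL + 1/2·sR = 100/313

200/269 200/313 100/269 100/313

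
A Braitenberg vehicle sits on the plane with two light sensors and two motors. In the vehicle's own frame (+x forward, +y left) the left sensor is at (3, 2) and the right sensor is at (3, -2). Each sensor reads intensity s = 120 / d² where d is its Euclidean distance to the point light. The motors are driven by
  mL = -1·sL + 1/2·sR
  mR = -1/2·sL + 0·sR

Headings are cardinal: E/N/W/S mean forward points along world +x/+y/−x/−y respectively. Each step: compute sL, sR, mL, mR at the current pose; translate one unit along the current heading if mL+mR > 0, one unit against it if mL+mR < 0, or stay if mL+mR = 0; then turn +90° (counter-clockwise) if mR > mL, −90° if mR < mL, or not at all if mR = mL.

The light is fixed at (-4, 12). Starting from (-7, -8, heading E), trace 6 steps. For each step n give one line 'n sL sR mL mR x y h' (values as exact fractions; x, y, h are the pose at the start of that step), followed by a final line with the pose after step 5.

0 10/27 30/121 -805/3267 -5/27 -7 -8 E
1 24/65 120/293 -3132/19045 -12/65 -8 -8 N
2 60/181 12/53 -2094/9593 -30/181 -8 -9 E
3 120/373 40/111 -5860/41403 -60/373 -9 -9 N
4 30/101 6/29 -567/2929 -15/101 -9 -10 E
5 24/85 120/377 -3948/32045 -12/85 -10 -10 N
final -10 -11 E

n=0: pose=(-7,-8,E); sL=10/27, sR=30/121; mL=-805/3267, mR=-5/27; mL+mR=-470/1089 → advance -1; mR−mL=200/3267 → turn +1·90°
n=1: pose=(-8,-8,N); sL=24/65, sR=120/293; mL=-3132/19045, mR=-12/65; mL+mR=-6648/19045 → advance -1; mR−mL=-384/19045 → turn -1·90°
n=2: pose=(-8,-9,E); sL=60/181, sR=12/53; mL=-2094/9593, mR=-30/181; mL+mR=-3684/9593 → advance -1; mR−mL=504/9593 → turn +1·90°
n=3: pose=(-9,-9,N); sL=120/373, sR=40/111; mL=-5860/41403, mR=-60/373; mL+mR=-12520/41403 → advance -1; mR−mL=-800/41403 → turn -1·90°
n=4: pose=(-9,-10,E); sL=30/101, sR=6/29; mL=-567/2929, mR=-15/101; mL+mR=-1002/2929 → advance -1; mR−mL=132/2929 → turn +1·90°
n=5: pose=(-10,-10,N); sL=24/85, sR=120/377; mL=-3948/32045, mR=-12/85; mL+mR=-8472/32045 → advance -1; mR−mL=-576/32045 → turn -1·90°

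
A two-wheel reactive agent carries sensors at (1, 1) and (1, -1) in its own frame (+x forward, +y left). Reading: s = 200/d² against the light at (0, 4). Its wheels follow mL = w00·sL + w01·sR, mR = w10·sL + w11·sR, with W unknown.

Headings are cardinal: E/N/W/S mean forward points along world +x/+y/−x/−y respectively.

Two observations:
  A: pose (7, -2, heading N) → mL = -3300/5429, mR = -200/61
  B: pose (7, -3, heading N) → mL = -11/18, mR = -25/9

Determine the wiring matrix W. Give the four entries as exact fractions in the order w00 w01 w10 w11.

1/2 -1 -1 0

obs A: pose=(7,-2,N) → sL=200/61, sR=200/89, mL=-3300/5429, mR=-200/61
obs B: pose=(7,-3,N) → sL=25/9, sR=2, mL=-11/18, mR=-25/9
sensor matrix S = [[200/61, 200/89], [25/9, 2]]; det S = 15400/48861
solve [mL_A; mL_B] = S·[w00; w01] and [mR_A; mR_B] = S·[w10; w11]:
  w00 = 1/2, w01 = -1, w10 = -1, w11 = 0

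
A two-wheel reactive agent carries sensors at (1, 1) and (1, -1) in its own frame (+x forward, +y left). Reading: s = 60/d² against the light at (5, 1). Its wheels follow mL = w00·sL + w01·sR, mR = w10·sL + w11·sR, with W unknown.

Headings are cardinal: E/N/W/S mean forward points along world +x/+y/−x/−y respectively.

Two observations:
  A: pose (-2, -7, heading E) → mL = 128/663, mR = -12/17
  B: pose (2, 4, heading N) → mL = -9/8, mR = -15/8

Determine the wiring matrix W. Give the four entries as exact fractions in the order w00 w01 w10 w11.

1 -1 -1 0

obs A: pose=(-2,-7,E) → sL=12/17, sR=20/39, mL=128/663, mR=-12/17
obs B: pose=(2,4,N) → sL=15/8, sR=3, mL=-9/8, mR=-15/8
sensor matrix S = [[12/17, 20/39], [15/8, 3]]; det S = 511/442
solve [mL_A; mL_B] = S·[w00; w01] and [mR_A; mR_B] = S·[w10; w11]:
  w00 = 1, w01 = -1, w10 = -1, w11 = 0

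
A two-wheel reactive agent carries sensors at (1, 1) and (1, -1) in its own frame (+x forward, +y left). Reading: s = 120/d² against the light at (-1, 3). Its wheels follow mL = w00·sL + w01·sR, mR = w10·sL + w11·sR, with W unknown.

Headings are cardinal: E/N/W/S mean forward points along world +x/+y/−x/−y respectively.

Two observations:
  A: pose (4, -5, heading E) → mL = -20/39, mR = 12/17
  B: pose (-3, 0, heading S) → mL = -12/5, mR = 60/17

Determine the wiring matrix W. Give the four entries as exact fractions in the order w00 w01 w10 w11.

obs A: pose=(4,-5,E) → sL=24/17, sR=40/39, mL=-20/39, mR=12/17
obs B: pose=(-3,0,S) → sL=120/17, sR=24/5, mL=-12/5, mR=60/17
sensor matrix S = [[24/17, 40/39], [120/17, 24/5]]; det S = -512/1105
solve [mL_A; mL_B] = S·[w00; w01] and [mR_A; mR_B] = S·[w10; w11]:
  w00 = 0, w01 = -1/2, w10 = 1/2, w11 = 0

0 -1/2 1/2 0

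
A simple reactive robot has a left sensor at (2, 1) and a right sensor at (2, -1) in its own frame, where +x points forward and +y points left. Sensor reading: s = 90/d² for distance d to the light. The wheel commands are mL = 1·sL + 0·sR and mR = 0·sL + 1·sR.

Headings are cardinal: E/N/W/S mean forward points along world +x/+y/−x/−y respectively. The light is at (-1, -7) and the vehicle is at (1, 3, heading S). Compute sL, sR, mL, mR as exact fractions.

left sensor world pos  = (2, 1); dL² = 73
right sensor world pos = (0, 1); dR² = 65
sL = 90/73 = 90/73
sR = 90/65 = 18/13
mL = 1·sL + 0·sR = 90/73
mR = 0·sL + 1·sR = 18/13

90/73 18/13 90/73 18/13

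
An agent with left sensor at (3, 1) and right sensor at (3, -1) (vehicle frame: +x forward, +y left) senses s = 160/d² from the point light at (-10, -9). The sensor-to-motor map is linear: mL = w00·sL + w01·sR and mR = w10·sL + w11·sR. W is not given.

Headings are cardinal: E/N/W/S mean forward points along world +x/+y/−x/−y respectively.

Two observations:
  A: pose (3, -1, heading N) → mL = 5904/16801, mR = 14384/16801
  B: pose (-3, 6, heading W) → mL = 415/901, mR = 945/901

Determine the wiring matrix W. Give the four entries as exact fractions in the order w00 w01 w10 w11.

obs A: pose=(3,-1,N) → sL=32/53, sR=160/317, mL=5904/16801, mR=14384/16801
obs B: pose=(-3,6,W) → sL=40/53, sR=10/17, mL=415/901, mR=945/901
sensor matrix S = [[32/53, 160/317], [40/53, 10/17]]; det S = -7360/285617
solve [mL_A; mL_B] = S·[w00; w01] and [mR_A; mR_B] = S·[w10; w11]:
  w00 = 1, w01 = -1/2, w10 = 1, w11 = 1/2

1 -1/2 1 1/2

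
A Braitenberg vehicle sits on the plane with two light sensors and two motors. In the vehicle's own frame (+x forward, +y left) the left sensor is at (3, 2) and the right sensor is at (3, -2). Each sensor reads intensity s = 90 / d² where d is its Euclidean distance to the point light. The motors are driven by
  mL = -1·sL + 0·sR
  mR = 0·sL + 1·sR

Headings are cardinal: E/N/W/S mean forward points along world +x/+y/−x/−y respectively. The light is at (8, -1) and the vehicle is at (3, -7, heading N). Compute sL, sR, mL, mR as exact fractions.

45/29 5 -45/29 5

left sensor world pos  = (1, -4); dL² = 58
right sensor world pos = (5, -4); dR² = 18
sL = 90/58 = 45/29
sR = 90/18 = 5
mL = -1·sL + 0·sR = -45/29
mR = 0·sL + 1·sR = 5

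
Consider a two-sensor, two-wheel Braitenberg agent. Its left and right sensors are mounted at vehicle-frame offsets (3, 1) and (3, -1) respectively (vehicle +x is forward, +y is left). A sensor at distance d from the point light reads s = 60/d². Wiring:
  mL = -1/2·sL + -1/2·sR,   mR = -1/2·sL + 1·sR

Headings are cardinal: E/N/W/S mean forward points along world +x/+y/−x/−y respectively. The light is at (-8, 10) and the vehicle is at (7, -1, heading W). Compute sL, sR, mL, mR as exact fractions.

5/24 15/61 -665/2928 415/2928

left sensor world pos  = (4, -2); dL² = 288
right sensor world pos = (4, 0); dR² = 244
sL = 60/288 = 5/24
sR = 60/244 = 15/61
mL = -1/2·sL + -1/2·sR = -665/2928
mR = -1/2·sL + 1·sR = 415/2928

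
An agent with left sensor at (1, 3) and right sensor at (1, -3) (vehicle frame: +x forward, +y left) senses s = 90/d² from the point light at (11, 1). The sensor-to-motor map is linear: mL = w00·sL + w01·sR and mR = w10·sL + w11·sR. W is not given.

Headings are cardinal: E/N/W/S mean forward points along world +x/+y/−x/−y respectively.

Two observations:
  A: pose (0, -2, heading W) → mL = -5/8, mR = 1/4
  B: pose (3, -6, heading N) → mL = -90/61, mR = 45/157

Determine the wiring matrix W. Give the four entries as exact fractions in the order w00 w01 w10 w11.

0 -1 1/2 0

obs A: pose=(0,-2,W) → sL=1/2, sR=5/8, mL=-5/8, mR=1/4
obs B: pose=(3,-6,N) → sL=90/157, sR=90/61, mL=-90/61, mR=45/157
sensor matrix S = [[1/2, 5/8], [90/157, 90/61]]; det S = 14535/38308
solve [mL_A; mL_B] = S·[w00; w01] and [mR_A; mR_B] = S·[w10; w11]:
  w00 = 0, w01 = -1, w10 = 1/2, w11 = 0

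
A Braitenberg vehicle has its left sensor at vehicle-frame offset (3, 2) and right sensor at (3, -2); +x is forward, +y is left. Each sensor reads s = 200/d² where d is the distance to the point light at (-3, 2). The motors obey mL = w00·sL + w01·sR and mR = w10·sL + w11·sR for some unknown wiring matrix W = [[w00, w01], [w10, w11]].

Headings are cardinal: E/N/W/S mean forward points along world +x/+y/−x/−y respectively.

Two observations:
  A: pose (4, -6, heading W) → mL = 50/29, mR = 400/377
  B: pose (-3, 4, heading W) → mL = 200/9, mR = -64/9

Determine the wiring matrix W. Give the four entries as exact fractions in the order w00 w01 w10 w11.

obs A: pose=(4,-6,W) → sL=50/29, sR=50/13, mL=50/29, mR=400/377
obs B: pose=(-3,4,W) → sL=200/9, sR=8, mL=200/9, mR=-64/9
sensor matrix S = [[50/29, 50/13], [200/9, 8]]; det S = -243200/3393
solve [mL_A; mL_B] = S·[w00; w01] and [mR_A; mR_B] = S·[w10; w11]:
  w00 = 1, w01 = 0, w10 = -1/2, w11 = 1/2

1 0 -1/2 1/2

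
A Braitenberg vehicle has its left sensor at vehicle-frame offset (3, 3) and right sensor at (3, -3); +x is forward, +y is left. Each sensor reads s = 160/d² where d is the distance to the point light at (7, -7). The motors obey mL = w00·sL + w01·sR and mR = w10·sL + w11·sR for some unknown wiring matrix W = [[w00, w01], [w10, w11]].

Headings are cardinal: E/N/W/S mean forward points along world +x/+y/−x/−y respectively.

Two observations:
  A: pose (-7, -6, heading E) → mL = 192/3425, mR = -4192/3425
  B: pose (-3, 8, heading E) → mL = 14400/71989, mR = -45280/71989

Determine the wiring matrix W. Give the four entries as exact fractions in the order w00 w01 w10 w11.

-1/2 1/2 -1/2 -1/2

obs A: pose=(-7,-6,E) → sL=160/137, sR=32/25, mL=192/3425, mR=-4192/3425
obs B: pose=(-3,8,E) → sL=160/373, sR=160/193, mL=14400/71989, mR=-45280/71989
sensor matrix S = [[160/137, 32/25], [160/373, 160/193]]; det S = 20668416/49312465
solve [mL_A; mL_B] = S·[w00; w01] and [mR_A; mR_B] = S·[w10; w11]:
  w00 = -1/2, w01 = 1/2, w10 = -1/2, w11 = -1/2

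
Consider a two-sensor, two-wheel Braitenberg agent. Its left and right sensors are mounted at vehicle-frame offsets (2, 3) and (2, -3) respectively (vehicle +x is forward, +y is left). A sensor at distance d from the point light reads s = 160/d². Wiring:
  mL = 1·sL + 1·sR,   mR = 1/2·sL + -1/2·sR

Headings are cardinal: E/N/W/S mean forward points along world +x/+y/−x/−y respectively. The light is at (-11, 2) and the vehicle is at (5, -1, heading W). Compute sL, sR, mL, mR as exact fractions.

left sensor world pos  = (3, -4); dL² = 232
right sensor world pos = (3, 2); dR² = 196
sL = 160/232 = 20/29
sR = 160/196 = 40/49
mL = 1·sL + 1·sR = 2140/1421
mR = 1/2·sL + -1/2·sR = -90/1421

20/29 40/49 2140/1421 -90/1421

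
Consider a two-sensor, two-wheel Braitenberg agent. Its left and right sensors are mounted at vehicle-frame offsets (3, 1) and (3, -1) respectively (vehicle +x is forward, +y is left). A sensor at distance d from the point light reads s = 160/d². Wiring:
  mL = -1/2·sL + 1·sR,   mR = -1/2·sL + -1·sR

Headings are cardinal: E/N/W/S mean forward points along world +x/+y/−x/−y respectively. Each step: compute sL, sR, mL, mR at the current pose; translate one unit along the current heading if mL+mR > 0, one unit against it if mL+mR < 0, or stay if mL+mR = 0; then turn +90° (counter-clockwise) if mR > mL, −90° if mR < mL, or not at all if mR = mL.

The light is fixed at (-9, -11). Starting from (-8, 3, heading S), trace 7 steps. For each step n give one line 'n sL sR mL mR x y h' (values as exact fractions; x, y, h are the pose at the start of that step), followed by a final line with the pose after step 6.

0 32/25 160/121 2064/3025 -5936/3025 -8 3 S
1 4/5 8/13 14/65 -66/65 -8 4 W
2 32/65 160/333 5072/21645 -15728/21645 -7 4 N
3 16/25 80/97 1224/2425 -2776/2425 -7 3 E
4 32/25 160/121 2064/3025 -5936/3025 -8 3 S
5 4/5 8/13 14/65 -66/65 -8 4 W
6 32/65 160/333 5072/21645 -15728/21645 -7 4 N
final -7 3 E

n=0: pose=(-8,3,S); sL=32/25, sR=160/121; mL=2064/3025, mR=-5936/3025; mL+mR=-32/25 → advance -1; mR−mL=-320/121 → turn -1·90°
n=1: pose=(-8,4,W); sL=4/5, sR=8/13; mL=14/65, mR=-66/65; mL+mR=-4/5 → advance -1; mR−mL=-16/13 → turn -1·90°
n=2: pose=(-7,4,N); sL=32/65, sR=160/333; mL=5072/21645, mR=-15728/21645; mL+mR=-32/65 → advance -1; mR−mL=-320/333 → turn -1·90°
n=3: pose=(-7,3,E); sL=16/25, sR=80/97; mL=1224/2425, mR=-2776/2425; mL+mR=-16/25 → advance -1; mR−mL=-160/97 → turn -1·90°
n=4: pose=(-8,3,S); sL=32/25, sR=160/121; mL=2064/3025, mR=-5936/3025; mL+mR=-32/25 → advance -1; mR−mL=-320/121 → turn -1·90°
n=5: pose=(-8,4,W); sL=4/5, sR=8/13; mL=14/65, mR=-66/65; mL+mR=-4/5 → advance -1; mR−mL=-16/13 → turn -1·90°
n=6: pose=(-7,4,N); sL=32/65, sR=160/333; mL=5072/21645, mR=-15728/21645; mL+mR=-32/65 → advance -1; mR−mL=-320/333 → turn -1·90°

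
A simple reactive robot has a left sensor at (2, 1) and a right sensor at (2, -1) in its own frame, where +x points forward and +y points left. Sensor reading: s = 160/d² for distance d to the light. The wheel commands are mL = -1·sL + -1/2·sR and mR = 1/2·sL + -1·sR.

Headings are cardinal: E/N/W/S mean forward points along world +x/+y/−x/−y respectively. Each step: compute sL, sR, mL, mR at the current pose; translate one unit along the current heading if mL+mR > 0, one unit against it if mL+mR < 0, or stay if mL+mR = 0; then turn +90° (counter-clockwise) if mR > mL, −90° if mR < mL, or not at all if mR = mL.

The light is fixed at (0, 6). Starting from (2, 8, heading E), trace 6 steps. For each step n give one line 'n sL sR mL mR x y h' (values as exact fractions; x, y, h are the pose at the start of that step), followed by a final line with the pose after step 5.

n=0: pose=(2,8,E); sL=32/5, sR=160/17; mL=-944/85, mR=-528/85; mL+mR=-1472/85 → advance -1; mR−mL=416/85 → turn +1·90°
n=1: pose=(1,8,N); sL=10, sR=8; mL=-14, mR=-3; mL+mR=-17 → advance -1; mR−mL=11 → turn +1·90°
n=2: pose=(1,7,W); sL=160, sR=32; mL=-176, mR=48; mL+mR=-128 → advance -1; mR−mL=224 → turn +1·90°
n=3: pose=(2,7,S); sL=16, sR=80; mL=-56, mR=-72; mL+mR=-128 → advance -1; mR−mL=-16 → turn -1·90°
n=4: pose=(2,8,W); sL=160, sR=160/9; mL=-1520/9, mR=560/9; mL+mR=-320/3 → advance -1; mR−mL=2080/9 → turn +1·90°
n=5: pose=(3,8,S); sL=10, sR=40; mL=-30, mR=-35; mL+mR=-65 → advance -1; mR−mL=-5 → turn -1·90°

0 32/5 160/17 -944/85 -528/85 2 8 E
1 10 8 -14 -3 1 8 N
2 160 32 -176 48 1 7 W
3 16 80 -56 -72 2 7 S
4 160 160/9 -1520/9 560/9 2 8 W
5 10 40 -30 -35 3 8 S
final 3 9 W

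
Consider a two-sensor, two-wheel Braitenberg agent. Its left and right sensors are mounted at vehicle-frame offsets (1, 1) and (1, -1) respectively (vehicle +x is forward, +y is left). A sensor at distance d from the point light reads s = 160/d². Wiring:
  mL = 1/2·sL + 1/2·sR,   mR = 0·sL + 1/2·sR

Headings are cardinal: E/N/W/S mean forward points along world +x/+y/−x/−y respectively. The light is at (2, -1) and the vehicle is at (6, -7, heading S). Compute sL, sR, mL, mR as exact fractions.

80/37 80/29 2640/1073 40/29

left sensor world pos  = (7, -8); dL² = 74
right sensor world pos = (5, -8); dR² = 58
sL = 160/74 = 80/37
sR = 160/58 = 80/29
mL = 1/2·sL + 1/2·sR = 2640/1073
mR = 0·sL + 1/2·sR = 40/29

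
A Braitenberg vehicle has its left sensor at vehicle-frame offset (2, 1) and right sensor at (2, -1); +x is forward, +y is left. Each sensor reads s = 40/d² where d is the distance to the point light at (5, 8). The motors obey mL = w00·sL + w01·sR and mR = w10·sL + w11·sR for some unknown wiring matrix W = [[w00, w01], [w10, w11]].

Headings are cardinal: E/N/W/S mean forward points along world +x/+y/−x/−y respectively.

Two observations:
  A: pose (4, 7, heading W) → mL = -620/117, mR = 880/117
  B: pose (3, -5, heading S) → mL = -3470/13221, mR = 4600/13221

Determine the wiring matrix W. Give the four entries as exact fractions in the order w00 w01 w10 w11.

obs A: pose=(4,7,W) → sL=40/13, sR=40/9, mL=-620/117, mR=880/117
obs B: pose=(3,-5,S) → sL=20/113, sR=20/117, mL=-3470/13221, mR=4600/13221
sensor matrix S = [[40/13, 40/9], [20/113, 20/117]]; det S = -44800/171873
solve [mL_A; mL_B] = S·[w00; w01] and [mR_A; mR_B] = S·[w10; w11]:
  w00 = -1, w01 = -1/2, w10 = 1, w11 = 1

-1 -1/2 1 1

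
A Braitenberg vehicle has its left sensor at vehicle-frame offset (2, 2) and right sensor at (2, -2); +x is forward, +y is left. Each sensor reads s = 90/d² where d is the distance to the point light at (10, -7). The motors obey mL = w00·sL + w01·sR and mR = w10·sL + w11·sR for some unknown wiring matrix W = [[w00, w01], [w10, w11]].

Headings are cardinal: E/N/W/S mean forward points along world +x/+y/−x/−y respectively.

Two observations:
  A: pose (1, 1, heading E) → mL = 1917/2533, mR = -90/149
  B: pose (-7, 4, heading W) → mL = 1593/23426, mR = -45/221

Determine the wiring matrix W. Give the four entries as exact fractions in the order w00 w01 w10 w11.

obs A: pose=(1,1,E) → sL=90/149, sR=18/17, mL=1917/2533, mR=-90/149
obs B: pose=(-7,4,W) → sL=45/221, sR=9/53, mL=1593/23426, mR=-45/221
sensor matrix S = [[90/149, 18/17], [45/221, 9/53]]; det S = -3353400/29669029
solve [mL_A; mL_B] = S·[w00; w01] and [mR_A; mR_B] = S·[w10; w11]:
  w00 = -1/2, w01 = 1, w10 = -1, w11 = 0

-1/2 1 -1 0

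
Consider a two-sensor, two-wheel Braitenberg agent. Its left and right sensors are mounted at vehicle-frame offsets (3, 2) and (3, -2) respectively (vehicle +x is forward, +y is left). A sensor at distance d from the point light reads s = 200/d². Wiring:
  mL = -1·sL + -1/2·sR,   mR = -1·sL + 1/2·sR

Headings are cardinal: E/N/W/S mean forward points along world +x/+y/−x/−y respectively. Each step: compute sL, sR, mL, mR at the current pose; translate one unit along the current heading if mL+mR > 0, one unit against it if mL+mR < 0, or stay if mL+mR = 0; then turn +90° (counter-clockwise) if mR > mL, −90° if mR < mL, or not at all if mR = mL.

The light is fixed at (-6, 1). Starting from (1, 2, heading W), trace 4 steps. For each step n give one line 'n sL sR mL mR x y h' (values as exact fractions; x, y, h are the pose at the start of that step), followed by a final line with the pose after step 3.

n=0: pose=(1,2,W); sL=200/17, sR=8; mL=-268/17, mR=-132/17; mL+mR=-400/17 → advance -1; mR−mL=8 → turn +1·90°
n=1: pose=(2,2,S); sL=25/13, sR=5; mL=-115/26, mR=15/26; mL+mR=-50/13 → advance -1; mR−mL=5 → turn +1·90°
n=2: pose=(2,3,E); sL=200/137, sR=200/121; mL=-37900/16577, mR=-10500/16577; mL+mR=-400/137 → advance -1; mR−mL=200/121 → turn +1·90°
n=3: pose=(1,3,N); sL=4, sR=100/53; mL=-262/53, mR=-162/53; mL+mR=-8 → advance -1; mR−mL=100/53 → turn +1·90°

0 200/17 8 -268/17 -132/17 1 2 W
1 25/13 5 -115/26 15/26 2 2 S
2 200/137 200/121 -37900/16577 -10500/16577 2 3 E
3 4 100/53 -262/53 -162/53 1 3 N
final 1 2 W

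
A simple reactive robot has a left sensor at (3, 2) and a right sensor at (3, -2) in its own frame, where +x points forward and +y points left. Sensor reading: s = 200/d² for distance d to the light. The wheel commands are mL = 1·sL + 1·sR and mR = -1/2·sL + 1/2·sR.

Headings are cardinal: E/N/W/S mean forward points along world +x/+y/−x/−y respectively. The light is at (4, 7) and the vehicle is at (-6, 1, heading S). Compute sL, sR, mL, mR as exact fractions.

left sensor world pos  = (-4, -2); dL² = 145
right sensor world pos = (-8, -2); dR² = 225
sL = 200/145 = 40/29
sR = 200/225 = 8/9
mL = 1·sL + 1·sR = 592/261
mR = -1/2·sL + 1/2·sR = -64/261

40/29 8/9 592/261 -64/261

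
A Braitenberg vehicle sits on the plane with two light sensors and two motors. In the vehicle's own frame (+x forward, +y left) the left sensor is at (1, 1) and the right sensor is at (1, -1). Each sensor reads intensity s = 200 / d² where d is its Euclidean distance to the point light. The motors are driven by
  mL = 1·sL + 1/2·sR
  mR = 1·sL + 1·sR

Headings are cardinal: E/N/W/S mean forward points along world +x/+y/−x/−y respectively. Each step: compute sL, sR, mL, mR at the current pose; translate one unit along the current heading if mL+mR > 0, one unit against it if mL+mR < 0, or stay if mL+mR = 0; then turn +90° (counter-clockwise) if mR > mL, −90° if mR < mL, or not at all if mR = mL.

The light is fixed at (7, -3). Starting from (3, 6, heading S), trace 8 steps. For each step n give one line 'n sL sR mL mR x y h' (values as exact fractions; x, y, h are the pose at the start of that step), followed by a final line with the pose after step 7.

0 200/73 200/89 25100/6497 32400/6497 3 6 S
1 20/9 100/29 1030/261 1480/261 3 5 E
2 200/97 40/17 5340/1649 7280/1649 4 5 N
3 5/2 50/29 195/58 245/58 4 6 W
4 200/73 200/89 25100/6497 32400/6497 3 6 S
5 20/9 100/29 1030/261 1480/261 3 5 E
6 200/97 40/17 5340/1649 7280/1649 4 5 N
7 5/2 50/29 195/58 245/58 4 6 W
final 3 6 S

n=0: pose=(3,6,S); sL=200/73, sR=200/89; mL=25100/6497, mR=32400/6497; mL+mR=57500/6497 → advance +1; mR−mL=100/89 → turn +1·90°
n=1: pose=(3,5,E); sL=20/9, sR=100/29; mL=1030/261, mR=1480/261; mL+mR=2510/261 → advance +1; mR−mL=50/29 → turn +1·90°
n=2: pose=(4,5,N); sL=200/97, sR=40/17; mL=5340/1649, mR=7280/1649; mL+mR=12620/1649 → advance +1; mR−mL=20/17 → turn +1·90°
n=3: pose=(4,6,W); sL=5/2, sR=50/29; mL=195/58, mR=245/58; mL+mR=220/29 → advance +1; mR−mL=25/29 → turn +1·90°
n=4: pose=(3,6,S); sL=200/73, sR=200/89; mL=25100/6497, mR=32400/6497; mL+mR=57500/6497 → advance +1; mR−mL=100/89 → turn +1·90°
n=5: pose=(3,5,E); sL=20/9, sR=100/29; mL=1030/261, mR=1480/261; mL+mR=2510/261 → advance +1; mR−mL=50/29 → turn +1·90°
n=6: pose=(4,5,N); sL=200/97, sR=40/17; mL=5340/1649, mR=7280/1649; mL+mR=12620/1649 → advance +1; mR−mL=20/17 → turn +1·90°
n=7: pose=(4,6,W); sL=5/2, sR=50/29; mL=195/58, mR=245/58; mL+mR=220/29 → advance +1; mR−mL=25/29 → turn +1·90°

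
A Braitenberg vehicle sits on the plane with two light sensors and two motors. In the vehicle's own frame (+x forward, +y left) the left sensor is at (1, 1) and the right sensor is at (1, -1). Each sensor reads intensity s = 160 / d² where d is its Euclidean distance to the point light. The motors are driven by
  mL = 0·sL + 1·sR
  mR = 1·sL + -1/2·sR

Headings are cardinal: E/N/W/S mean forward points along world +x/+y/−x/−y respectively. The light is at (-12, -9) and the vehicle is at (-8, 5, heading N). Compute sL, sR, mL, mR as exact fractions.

80/117 16/25 16/25 1064/2925

left sensor world pos  = (-9, 6); dL² = 234
right sensor world pos = (-7, 6); dR² = 250
sL = 160/234 = 80/117
sR = 160/250 = 16/25
mL = 0·sL + 1·sR = 16/25
mR = 1·sL + -1/2·sR = 1064/2925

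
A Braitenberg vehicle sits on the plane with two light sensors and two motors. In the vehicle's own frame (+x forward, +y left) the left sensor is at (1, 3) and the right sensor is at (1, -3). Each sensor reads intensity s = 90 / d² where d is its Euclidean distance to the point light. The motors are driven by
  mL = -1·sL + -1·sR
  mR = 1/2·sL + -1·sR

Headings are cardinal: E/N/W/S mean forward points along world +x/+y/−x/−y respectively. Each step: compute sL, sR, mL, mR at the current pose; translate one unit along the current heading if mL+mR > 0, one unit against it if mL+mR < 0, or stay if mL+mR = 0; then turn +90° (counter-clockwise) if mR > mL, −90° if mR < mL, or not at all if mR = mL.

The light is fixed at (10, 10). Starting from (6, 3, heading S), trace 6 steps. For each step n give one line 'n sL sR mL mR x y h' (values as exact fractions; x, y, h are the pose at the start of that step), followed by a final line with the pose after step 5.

0 18/13 90/113 -3204/1469 -153/1469 6 3 S
1 5 1 -6 3/2 6 4 E
2 90/89 90/29 -10620/2581 -6705/2581 5 4 N
3 45/68 45/26 -2115/884 -2475/1768 5 3 W
4 18/13 90/113 -3204/1469 -153/1469 6 3 S
5 5 1 -6 3/2 6 4 E
final 5 4 N

n=0: pose=(6,3,S); sL=18/13, sR=90/113; mL=-3204/1469, mR=-153/1469; mL+mR=-3357/1469 → advance -1; mR−mL=27/13 → turn +1·90°
n=1: pose=(6,4,E); sL=5, sR=1; mL=-6, mR=3/2; mL+mR=-9/2 → advance -1; mR−mL=15/2 → turn +1·90°
n=2: pose=(5,4,N); sL=90/89, sR=90/29; mL=-10620/2581, mR=-6705/2581; mL+mR=-17325/2581 → advance -1; mR−mL=135/89 → turn +1·90°
n=3: pose=(5,3,W); sL=45/68, sR=45/26; mL=-2115/884, mR=-2475/1768; mL+mR=-6705/1768 → advance -1; mR−mL=135/136 → turn +1·90°
n=4: pose=(6,3,S); sL=18/13, sR=90/113; mL=-3204/1469, mR=-153/1469; mL+mR=-3357/1469 → advance -1; mR−mL=27/13 → turn +1·90°
n=5: pose=(6,4,E); sL=5, sR=1; mL=-6, mR=3/2; mL+mR=-9/2 → advance -1; mR−mL=15/2 → turn +1·90°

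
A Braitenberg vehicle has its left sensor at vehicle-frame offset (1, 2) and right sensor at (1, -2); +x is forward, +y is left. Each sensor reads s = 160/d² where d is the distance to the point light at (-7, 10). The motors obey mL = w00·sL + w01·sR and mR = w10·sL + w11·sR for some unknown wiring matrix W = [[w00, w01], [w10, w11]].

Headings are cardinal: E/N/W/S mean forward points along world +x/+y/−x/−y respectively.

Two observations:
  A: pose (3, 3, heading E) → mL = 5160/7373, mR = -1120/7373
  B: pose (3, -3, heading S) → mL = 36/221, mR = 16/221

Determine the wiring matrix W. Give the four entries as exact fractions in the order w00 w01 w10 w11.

1 -1/2 -1/2 1/2

obs A: pose=(3,3,E) → sL=80/73, sR=80/101, mL=5160/7373, mR=-1120/7373
obs B: pose=(3,-3,S) → sL=8/17, sR=8/13, mL=36/221, mR=16/221
sensor matrix S = [[80/73, 80/101], [8/17, 8/13]]; det S = 491520/1629433
solve [mL_A; mL_B] = S·[w00; w01] and [mR_A; mR_B] = S·[w10; w11]:
  w00 = 1, w01 = -1/2, w10 = -1/2, w11 = 1/2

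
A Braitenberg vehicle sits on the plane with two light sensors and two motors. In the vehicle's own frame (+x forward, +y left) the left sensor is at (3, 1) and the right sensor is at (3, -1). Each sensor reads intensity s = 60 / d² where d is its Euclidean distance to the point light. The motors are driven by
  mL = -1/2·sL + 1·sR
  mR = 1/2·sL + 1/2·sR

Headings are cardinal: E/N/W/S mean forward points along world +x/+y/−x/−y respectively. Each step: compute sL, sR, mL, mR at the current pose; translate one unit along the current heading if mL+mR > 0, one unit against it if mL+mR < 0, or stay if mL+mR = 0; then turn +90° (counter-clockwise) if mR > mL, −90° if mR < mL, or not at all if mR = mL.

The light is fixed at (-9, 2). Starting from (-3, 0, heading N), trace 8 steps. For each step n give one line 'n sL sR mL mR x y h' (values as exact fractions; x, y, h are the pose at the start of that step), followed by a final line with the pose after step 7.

n=0: pose=(-3,0,N); sL=30/13, sR=6/5; mL=3/65, mR=114/65; mL+mR=9/5 → advance +1; mR−mL=111/65 → turn +1·90°
n=1: pose=(-3,1,W); sL=60/13, sR=20/3; mL=170/39, mR=220/39; mL+mR=10 → advance +1; mR−mL=50/39 → turn +1·90°
n=2: pose=(-4,1,S); sL=15/13, sR=15/8; mL=135/104, mR=315/208; mL+mR=45/16 → advance +1; mR−mL=45/208 → turn +1·90°
n=3: pose=(-4,0,E); sL=12/13, sR=60/73; mL=342/949, mR=828/949; mL+mR=90/73 → advance +1; mR−mL=486/949 → turn +1·90°
n=4: pose=(-3,0,N); sL=30/13, sR=6/5; mL=3/65, mR=114/65; mL+mR=9/5 → advance +1; mR−mL=111/65 → turn +1·90°
n=5: pose=(-3,1,W); sL=60/13, sR=20/3; mL=170/39, mR=220/39; mL+mR=10 → advance +1; mR−mL=50/39 → turn +1·90°
n=6: pose=(-4,1,S); sL=15/13, sR=15/8; mL=135/104, mR=315/208; mL+mR=45/16 → advance +1; mR−mL=45/208 → turn +1·90°
n=7: pose=(-4,0,E); sL=12/13, sR=60/73; mL=342/949, mR=828/949; mL+mR=90/73 → advance +1; mR−mL=486/949 → turn +1·90°

0 30/13 6/5 3/65 114/65 -3 0 N
1 60/13 20/3 170/39 220/39 -3 1 W
2 15/13 15/8 135/104 315/208 -4 1 S
3 12/13 60/73 342/949 828/949 -4 0 E
4 30/13 6/5 3/65 114/65 -3 0 N
5 60/13 20/3 170/39 220/39 -3 1 W
6 15/13 15/8 135/104 315/208 -4 1 S
7 12/13 60/73 342/949 828/949 -4 0 E
final -3 0 N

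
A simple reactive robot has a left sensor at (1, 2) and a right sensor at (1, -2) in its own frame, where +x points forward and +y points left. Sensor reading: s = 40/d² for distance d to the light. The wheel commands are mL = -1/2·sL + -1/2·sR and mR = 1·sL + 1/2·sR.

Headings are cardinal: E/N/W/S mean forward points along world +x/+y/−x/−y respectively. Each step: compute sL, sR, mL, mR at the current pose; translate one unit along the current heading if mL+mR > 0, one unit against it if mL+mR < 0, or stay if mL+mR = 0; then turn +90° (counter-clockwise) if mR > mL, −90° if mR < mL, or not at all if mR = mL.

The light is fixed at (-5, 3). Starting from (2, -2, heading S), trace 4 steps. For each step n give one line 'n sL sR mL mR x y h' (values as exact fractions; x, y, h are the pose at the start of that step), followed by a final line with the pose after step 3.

0 40/117 40/61 -3560/7137 4780/7137 2 -2 S
1 1/2 5/16 -13/32 21/32 2 -3 E
2 40/61 8/25 -744/1525 1244/1525 3 -3 N
3 20/49 20/29 -780/1421 1070/1421 3 -2 W
final 2 -2 S

n=0: pose=(2,-2,S); sL=40/117, sR=40/61; mL=-3560/7137, mR=4780/7137; mL+mR=20/117 → advance +1; mR−mL=2780/2379 → turn +1·90°
n=1: pose=(2,-3,E); sL=1/2, sR=5/16; mL=-13/32, mR=21/32; mL+mR=1/4 → advance +1; mR−mL=17/16 → turn +1·90°
n=2: pose=(3,-3,N); sL=40/61, sR=8/25; mL=-744/1525, mR=1244/1525; mL+mR=20/61 → advance +1; mR−mL=1988/1525 → turn +1·90°
n=3: pose=(3,-2,W); sL=20/49, sR=20/29; mL=-780/1421, mR=1070/1421; mL+mR=10/49 → advance +1; mR−mL=1850/1421 → turn +1·90°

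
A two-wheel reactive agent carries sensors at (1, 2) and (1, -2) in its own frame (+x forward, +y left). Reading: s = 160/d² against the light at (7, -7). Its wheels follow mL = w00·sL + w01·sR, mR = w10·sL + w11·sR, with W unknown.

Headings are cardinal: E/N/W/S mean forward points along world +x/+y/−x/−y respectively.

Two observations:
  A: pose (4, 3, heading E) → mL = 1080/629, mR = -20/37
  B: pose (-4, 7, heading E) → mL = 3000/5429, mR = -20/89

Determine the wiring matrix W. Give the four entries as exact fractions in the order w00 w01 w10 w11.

obs A: pose=(4,3,E) → sL=40/37, sR=40/17, mL=1080/629, mR=-20/37
obs B: pose=(-4,7,E) → sL=40/89, sR=40/61, mL=3000/5429, mR=-20/89
sensor matrix S = [[40/37, 40/17], [40/89, 40/61]]; det S = -1190400/3414841
solve [mL_A; mL_B] = S·[w00; w01] and [mR_A; mR_B] = S·[w10; w11]:
  w00 = 1/2, w01 = 1/2, w10 = -1/2, w11 = 0

1/2 1/2 -1/2 0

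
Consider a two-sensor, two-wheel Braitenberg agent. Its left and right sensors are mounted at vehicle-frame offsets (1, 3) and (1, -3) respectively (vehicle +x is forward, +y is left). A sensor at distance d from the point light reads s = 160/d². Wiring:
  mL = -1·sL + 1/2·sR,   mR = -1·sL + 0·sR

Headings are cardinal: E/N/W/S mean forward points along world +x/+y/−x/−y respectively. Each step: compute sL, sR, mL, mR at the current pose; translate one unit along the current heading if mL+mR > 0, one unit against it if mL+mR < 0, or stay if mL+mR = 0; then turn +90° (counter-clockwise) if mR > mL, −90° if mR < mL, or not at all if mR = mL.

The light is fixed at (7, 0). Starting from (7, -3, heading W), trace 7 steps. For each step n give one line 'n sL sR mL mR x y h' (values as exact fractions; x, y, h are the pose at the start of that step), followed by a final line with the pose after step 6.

n=0: pose=(7,-3,W); sL=160/37, sR=160; mL=2800/37, mR=-160/37; mL+mR=2640/37 → advance +1; mR−mL=-80 → turn -1·90°
n=1: pose=(6,-3,N); sL=8, sR=20; mL=2, mR=-8; mL+mR=-6 → advance -1; mR−mL=-10 → turn -1·90°
n=2: pose=(6,-4,E); sL=160, sR=160/49; mL=-7760/49, mR=-160; mL+mR=-15600/49 → advance -1; mR−mL=-80/49 → turn -1·90°
n=3: pose=(5,-4,S); sL=80/13, sR=16/5; mL=-296/65, mR=-80/13; mL+mR=-696/65 → advance -1; mR−mL=-8/5 → turn -1·90°
n=4: pose=(5,-3,W); sL=32/9, sR=160/9; mL=16/3, mR=-32/9; mL+mR=16/9 → advance +1; mR−mL=-80/9 → turn -1·90°
n=5: pose=(4,-3,N); sL=4, sR=40; mL=16, mR=-4; mL+mR=12 → advance +1; mR−mL=-20 → turn -1·90°
n=6: pose=(4,-2,E); sL=32, sR=160/29; mL=-848/29, mR=-32; mL+mR=-1776/29 → advance -1; mR−mL=-80/29 → turn -1·90°

0 160/37 160 2800/37 -160/37 7 -3 W
1 8 20 2 -8 6 -3 N
2 160 160/49 -7760/49 -160 6 -4 E
3 80/13 16/5 -296/65 -80/13 5 -4 S
4 32/9 160/9 16/3 -32/9 5 -3 W
5 4 40 16 -4 4 -3 N
6 32 160/29 -848/29 -32 4 -2 E
final 3 -2 S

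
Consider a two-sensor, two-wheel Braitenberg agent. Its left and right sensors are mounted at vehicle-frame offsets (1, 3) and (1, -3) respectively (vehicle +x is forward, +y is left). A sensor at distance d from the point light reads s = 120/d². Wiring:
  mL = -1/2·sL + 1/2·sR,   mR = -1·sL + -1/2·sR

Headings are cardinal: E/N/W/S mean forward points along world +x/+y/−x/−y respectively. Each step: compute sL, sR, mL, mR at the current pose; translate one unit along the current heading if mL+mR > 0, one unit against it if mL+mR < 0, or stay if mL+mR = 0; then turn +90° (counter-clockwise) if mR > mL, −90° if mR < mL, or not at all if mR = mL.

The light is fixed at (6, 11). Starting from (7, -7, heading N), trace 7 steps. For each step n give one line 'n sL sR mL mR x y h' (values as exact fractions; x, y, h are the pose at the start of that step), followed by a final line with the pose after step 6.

n=0: pose=(7,-7,N); sL=120/293, sR=24/61; mL=-144/17873, mR=-10836/17873; mL+mR=-180/293 → advance -1; mR−mL=-10692/17873 → turn -1·90°
n=1: pose=(7,-8,E); sL=6/13, sR=15/61; mL=-171/1586, mR=-927/1586; mL+mR=-9/13 → advance -1; mR−mL=-378/793 → turn -1·90°
n=2: pose=(6,-8,S); sL=120/409, sR=120/409; mL=0, mR=-180/409; mL+mR=-180/409 → advance -1; mR−mL=-180/409 → turn -1·90°
n=3: pose=(6,-7,W); sL=60/221, sR=60/113; mL=3240/24973, mR=-13410/24973; mL+mR=-90/221 → advance -1; mR−mL=-16650/24973 → turn -1·90°
n=4: pose=(7,-7,N); sL=120/293, sR=24/61; mL=-144/17873, mR=-10836/17873; mL+mR=-180/293 → advance -1; mR−mL=-10692/17873 → turn -1·90°
n=5: pose=(7,-8,E); sL=6/13, sR=15/61; mL=-171/1586, mR=-927/1586; mL+mR=-9/13 → advance -1; mR−mL=-378/793 → turn -1·90°
n=6: pose=(6,-8,S); sL=120/409, sR=120/409; mL=0, mR=-180/409; mL+mR=-180/409 → advance -1; mR−mL=-180/409 → turn -1·90°

0 120/293 24/61 -144/17873 -10836/17873 7 -7 N
1 6/13 15/61 -171/1586 -927/1586 7 -8 E
2 120/409 120/409 0 -180/409 6 -8 S
3 60/221 60/113 3240/24973 -13410/24973 6 -7 W
4 120/293 24/61 -144/17873 -10836/17873 7 -7 N
5 6/13 15/61 -171/1586 -927/1586 7 -8 E
6 120/409 120/409 0 -180/409 6 -8 S
final 6 -7 W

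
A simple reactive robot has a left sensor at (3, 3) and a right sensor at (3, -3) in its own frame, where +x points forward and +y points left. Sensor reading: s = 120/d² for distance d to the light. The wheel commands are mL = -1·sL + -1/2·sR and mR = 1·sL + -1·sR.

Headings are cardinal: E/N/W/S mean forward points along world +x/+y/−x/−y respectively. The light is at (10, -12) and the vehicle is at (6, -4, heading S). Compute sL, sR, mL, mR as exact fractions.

60/13 60/37 -2610/481 1440/481

left sensor world pos  = (9, -7); dL² = 26
right sensor world pos = (3, -7); dR² = 74
sL = 120/26 = 60/13
sR = 120/74 = 60/37
mL = -1·sL + -1/2·sR = -2610/481
mR = 1·sL + -1·sR = 1440/481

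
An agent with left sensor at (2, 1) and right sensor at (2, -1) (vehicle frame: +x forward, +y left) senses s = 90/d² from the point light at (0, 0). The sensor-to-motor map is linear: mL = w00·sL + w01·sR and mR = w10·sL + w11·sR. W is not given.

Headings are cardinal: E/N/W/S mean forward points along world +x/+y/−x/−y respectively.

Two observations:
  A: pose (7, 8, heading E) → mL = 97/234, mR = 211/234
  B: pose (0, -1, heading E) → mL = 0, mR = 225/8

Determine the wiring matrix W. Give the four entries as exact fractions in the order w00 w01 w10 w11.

obs A: pose=(7,8,E) → sL=5/9, sR=9/13, mL=97/234, mR=211/234
obs B: pose=(0,-1,E) → sL=45/2, sR=45/4, mL=0, mR=225/8
sensor matrix S = [[5/9, 9/13], [45/2, 45/4]]; det S = -485/52
solve [mL_A; mL_B] = S·[w00; w01] and [mR_A; mR_B] = S·[w10; w11]:
  w00 = -1/2, w01 = 1, w10 = 1, w11 = 1/2

-1/2 1 1 1/2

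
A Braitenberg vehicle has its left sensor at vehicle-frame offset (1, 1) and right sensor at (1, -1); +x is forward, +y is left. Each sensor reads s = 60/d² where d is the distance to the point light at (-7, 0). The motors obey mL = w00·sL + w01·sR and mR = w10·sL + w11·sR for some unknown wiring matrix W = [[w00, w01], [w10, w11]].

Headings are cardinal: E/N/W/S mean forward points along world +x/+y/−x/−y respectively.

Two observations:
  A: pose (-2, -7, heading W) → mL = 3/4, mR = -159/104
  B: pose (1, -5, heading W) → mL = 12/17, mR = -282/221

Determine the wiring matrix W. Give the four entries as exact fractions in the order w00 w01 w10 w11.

obs A: pose=(-2,-7,W) → sL=3/4, sR=15/13, mL=3/4, mR=-159/104
obs B: pose=(1,-5,W) → sL=12/17, sR=12/13, mL=12/17, mR=-282/221
sensor matrix S = [[3/4, 15/13], [12/17, 12/13]]; det S = -27/221
solve [mL_A; mL_B] = S·[w00; w01] and [mR_A; mR_B] = S·[w10; w11]:
  w00 = 1, w01 = 0, w10 = -1/2, w11 = -1

1 0 -1/2 -1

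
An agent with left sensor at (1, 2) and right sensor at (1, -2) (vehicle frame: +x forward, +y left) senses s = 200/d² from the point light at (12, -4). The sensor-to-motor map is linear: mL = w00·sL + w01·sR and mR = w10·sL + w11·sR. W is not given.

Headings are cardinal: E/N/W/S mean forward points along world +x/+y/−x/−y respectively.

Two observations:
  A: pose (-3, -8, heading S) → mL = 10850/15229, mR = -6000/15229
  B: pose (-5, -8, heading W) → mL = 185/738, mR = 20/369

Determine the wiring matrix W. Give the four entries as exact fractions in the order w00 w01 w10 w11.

1 -1/2 -1 1

obs A: pose=(-3,-8,S) → sL=100/97, sR=100/157, mL=10850/15229, mR=-6000/15229
obs B: pose=(-5,-8,W) → sL=5/9, sR=25/41, mL=185/738, mR=20/369
sensor matrix S = [[100/97, 100/157], [5/9, 25/41]]; det S = 1544000/5619501
solve [mL_A; mL_B] = S·[w00; w01] and [mR_A; mR_B] = S·[w10; w11]:
  w00 = 1, w01 = -1/2, w10 = -1, w11 = 1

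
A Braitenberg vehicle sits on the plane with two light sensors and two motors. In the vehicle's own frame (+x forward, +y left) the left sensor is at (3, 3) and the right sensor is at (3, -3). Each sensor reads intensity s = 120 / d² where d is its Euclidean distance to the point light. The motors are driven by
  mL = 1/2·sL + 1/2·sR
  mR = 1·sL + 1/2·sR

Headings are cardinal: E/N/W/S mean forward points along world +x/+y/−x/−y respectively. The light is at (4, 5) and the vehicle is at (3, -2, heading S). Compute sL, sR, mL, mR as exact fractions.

left sensor world pos  = (6, -5); dL² = 104
right sensor world pos = (0, -5); dR² = 116
sL = 120/104 = 15/13
sR = 120/116 = 30/29
mL = 1/2·sL + 1/2·sR = 825/754
mR = 1·sL + 1/2·sR = 630/377

15/13 30/29 825/754 630/377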